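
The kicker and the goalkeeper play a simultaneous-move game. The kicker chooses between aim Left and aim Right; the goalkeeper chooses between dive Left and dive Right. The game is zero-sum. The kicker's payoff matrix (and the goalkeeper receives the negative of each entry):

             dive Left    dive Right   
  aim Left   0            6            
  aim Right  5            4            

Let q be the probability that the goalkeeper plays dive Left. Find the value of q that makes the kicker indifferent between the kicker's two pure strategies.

q = 2/7

In a mixed equilibrium the kicker is indifferent between aim Left and aim Right; this condition fixes q.
  the kicker's expected payoff from aim Left: q·0 + (1−q)·6 = -6q + 6
  the kicker's expected payoff from aim Right: q·5 + (1−q)·4 = q + 4
  -6q + 6 = q + 4  ⇒  -7q = -2  ⇒  q = 2/7.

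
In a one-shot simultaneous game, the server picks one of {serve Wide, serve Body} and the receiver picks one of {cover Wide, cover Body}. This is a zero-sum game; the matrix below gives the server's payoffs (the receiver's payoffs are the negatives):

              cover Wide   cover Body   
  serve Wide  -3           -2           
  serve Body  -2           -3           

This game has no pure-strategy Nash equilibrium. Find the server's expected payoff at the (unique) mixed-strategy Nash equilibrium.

-5/2

The receiver's mix must leave the server indifferent between serve Wide and serve Body.
  the server's expected payoff from serve Wide: q·(-3) + (1−q)·(-2) = -q - 2
  the server's expected payoff from serve Body: q·(-2) + (1−q)·(-3) = q - 3
  -q - 2 = q - 3  ⇒  -2q = -1  ⇒  q = 1/2.
At equilibrium the server is indifferent across rows, so the server's payoff equals the payoff from serve Wide: (1/2)·(-3) + (1/2)·(-2) = -5/2.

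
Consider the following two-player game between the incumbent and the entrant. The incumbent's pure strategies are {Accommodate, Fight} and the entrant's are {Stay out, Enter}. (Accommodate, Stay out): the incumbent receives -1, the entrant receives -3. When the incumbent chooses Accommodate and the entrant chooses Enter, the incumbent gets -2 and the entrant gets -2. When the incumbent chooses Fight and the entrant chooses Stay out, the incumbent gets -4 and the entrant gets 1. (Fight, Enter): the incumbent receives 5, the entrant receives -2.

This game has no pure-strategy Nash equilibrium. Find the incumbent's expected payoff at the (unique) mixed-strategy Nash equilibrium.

-13/10

The incumbent's indifference between Accommodate and Fight determines the entrant's mixing probability q:
  the incumbent's payoff from Accommodate: q·(-1) + (1−q)·(-2) = q - 2
  the incumbent's payoff from Fight: q·(-4) + (1−q)·5 = -9q + 5
  q - 2 = -9q + 5  ⇒  10q = 7  ⇒  q = 7/10.
At equilibrium the incumbent is indifferent across rows, so the incumbent's payoff equals the payoff from Accommodate: (7/10)·(-1) + (3/10)·(-2) = -13/10.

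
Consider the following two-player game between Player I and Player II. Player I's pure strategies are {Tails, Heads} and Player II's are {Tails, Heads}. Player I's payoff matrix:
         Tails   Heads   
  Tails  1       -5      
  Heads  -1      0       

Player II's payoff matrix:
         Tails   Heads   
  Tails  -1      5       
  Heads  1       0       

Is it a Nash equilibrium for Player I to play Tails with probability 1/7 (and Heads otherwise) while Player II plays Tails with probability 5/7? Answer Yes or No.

Yes

Check Player II's indifference given Player I's mix p = 1/7:
  payoff from Tails = 5/7; payoff from Heads = 5/7 — equal.
Check Player I's indifference given Player II's mix q = 5/7:
  payoff from Tails = -5/7; payoff from Heads = -5/7 — equal.
Both players are indifferent, so neither can profitably deviate.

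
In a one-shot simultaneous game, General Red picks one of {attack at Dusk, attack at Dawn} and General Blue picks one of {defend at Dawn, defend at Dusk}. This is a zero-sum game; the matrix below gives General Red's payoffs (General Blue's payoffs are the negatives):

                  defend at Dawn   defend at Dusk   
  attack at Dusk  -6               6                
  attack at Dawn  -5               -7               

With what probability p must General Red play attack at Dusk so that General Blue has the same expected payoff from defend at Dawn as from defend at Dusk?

Set General Blue's expected payoff from defend at Dawn equal to that from defend at Dusk:
  General Blue's expected payoff from defend at Dawn: p·6 + (1−p)·5 = p + 5
  General Blue's expected payoff from defend at Dusk: p·(-6) + (1−p)·7 = -13p + 7
  p + 5 = -13p + 7  ⇒  14p = 2  ⇒  p = 1/7.

p = 1/7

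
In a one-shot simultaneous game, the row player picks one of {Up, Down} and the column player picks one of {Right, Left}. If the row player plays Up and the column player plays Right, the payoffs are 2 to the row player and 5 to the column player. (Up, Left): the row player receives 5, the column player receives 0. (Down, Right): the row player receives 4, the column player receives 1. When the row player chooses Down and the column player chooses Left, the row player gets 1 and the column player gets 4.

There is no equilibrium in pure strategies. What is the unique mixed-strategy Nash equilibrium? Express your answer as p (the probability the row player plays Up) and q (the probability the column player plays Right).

p = 3/8, q = 2/3

In a mixed equilibrium the column player is indifferent between Right and Left; this condition fixes p.
  the column player's payoff from Right: p·5 + (1−p)·1 = 4p + 1
  the column player's payoff from Left: p·0 + (1−p)·4 = -4p + 4
  4p + 1 = -4p + 4  ⇒  8p = 3  ⇒  p = 3/8.
The row player's indifference between Up and Down determines the column player's mixing probability q:
  the row player's payoff from Up: q·2 + (1−q)·5 = -3q + 5
  the row player's payoff from Down: q·4 + (1−q)·1 = 3q + 1
  -3q + 5 = 3q + 1  ⇒  -6q = -4  ⇒  q = 2/3.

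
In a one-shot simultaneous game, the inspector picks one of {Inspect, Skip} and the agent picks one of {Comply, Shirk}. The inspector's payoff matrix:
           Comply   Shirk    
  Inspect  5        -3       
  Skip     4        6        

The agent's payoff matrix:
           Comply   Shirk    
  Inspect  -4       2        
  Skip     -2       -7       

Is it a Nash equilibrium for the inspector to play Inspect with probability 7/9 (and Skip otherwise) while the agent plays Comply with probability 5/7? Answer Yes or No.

No

Given the inspector's mix p = 7/9, the agent's payoff from Comply is -32/9 but from Shirk is 0. The agent strictly prefers Shirk, so the agent would not mix.
So the proposed profile is not a Nash equilibrium.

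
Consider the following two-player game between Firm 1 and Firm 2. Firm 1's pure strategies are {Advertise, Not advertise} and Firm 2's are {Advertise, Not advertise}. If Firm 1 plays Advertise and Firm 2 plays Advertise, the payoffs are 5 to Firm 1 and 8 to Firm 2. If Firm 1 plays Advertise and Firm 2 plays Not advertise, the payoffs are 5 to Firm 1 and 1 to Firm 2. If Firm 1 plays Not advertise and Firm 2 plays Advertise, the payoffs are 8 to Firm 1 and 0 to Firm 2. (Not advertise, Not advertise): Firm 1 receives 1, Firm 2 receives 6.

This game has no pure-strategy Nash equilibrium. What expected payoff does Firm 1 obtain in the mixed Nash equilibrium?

Firm 2's mix must leave Firm 1 indifferent between Advertise and Not advertise.
  Firm 1's payoff to Advertise: q·5 + (1−q)·5 = 5
  Firm 1's payoff to Not advertise: q·8 + (1−q)·1 = 7q + 1
  5 = 7q + 1  ⇒  -7q = -4  ⇒  q = 4/7.
At equilibrium Firm 1 is indifferent across rows, so Firm 1's payoff equals the payoff from Advertise: (4/7)·5 + (3/7)·5 = 5.

5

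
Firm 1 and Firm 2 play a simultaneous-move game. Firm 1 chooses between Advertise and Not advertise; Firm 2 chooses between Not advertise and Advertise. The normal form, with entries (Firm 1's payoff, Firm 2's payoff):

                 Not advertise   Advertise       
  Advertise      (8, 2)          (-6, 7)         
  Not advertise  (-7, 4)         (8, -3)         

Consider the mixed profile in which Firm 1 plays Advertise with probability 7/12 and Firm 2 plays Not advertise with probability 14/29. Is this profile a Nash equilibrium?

Check Firm 2's indifference given Firm 1's mix p = 7/12:
  payoff from Not advertise = 17/6; payoff from Advertise = 17/6 — equal.
Check Firm 1's indifference given Firm 2's mix q = 14/29:
  payoff from Advertise = 22/29; payoff from Not advertise = 22/29 — equal.
Both players are indifferent, so neither can profitably deviate.

Yes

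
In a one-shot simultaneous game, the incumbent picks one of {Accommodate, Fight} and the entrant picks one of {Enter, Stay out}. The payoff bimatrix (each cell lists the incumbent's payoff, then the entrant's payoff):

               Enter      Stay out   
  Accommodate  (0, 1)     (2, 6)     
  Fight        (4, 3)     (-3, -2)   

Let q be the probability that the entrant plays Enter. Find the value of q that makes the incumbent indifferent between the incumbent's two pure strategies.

For the incumbent to be willing to mix, the incumbent must be indifferent between Accommodate and Fight, which pins down the entrant's mix.
  the incumbent's payoff to Accommodate: q·0 + (1−q)·2 = -2q + 2
  the incumbent's payoff to Fight: q·4 + (1−q)·(-3) = 7q - 3
  -2q + 2 = 7q - 3  ⇒  -9q = -5  ⇒  q = 5/9.

q = 5/9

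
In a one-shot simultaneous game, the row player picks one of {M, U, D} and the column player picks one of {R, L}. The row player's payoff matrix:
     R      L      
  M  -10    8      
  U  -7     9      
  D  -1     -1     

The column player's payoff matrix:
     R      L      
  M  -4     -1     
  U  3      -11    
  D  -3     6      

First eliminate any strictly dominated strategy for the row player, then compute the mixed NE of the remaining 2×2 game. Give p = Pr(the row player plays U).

The row player's strategy M is strictly dominated by U: -7 > -10 and 9 > 8. Eliminate M.
The column player's indifference between R and L determines the row player's mixing probability p:
  the column player's expected payoff from R: p·3 + (1−p)·(-3) = 6p - 3
  the column player's expected payoff from L: p·(-11) + (1−p)·6 = -17p + 6
  6p - 3 = -17p + 6  ⇒  23p = 9  ⇒  p = 9/23.

p = 9/23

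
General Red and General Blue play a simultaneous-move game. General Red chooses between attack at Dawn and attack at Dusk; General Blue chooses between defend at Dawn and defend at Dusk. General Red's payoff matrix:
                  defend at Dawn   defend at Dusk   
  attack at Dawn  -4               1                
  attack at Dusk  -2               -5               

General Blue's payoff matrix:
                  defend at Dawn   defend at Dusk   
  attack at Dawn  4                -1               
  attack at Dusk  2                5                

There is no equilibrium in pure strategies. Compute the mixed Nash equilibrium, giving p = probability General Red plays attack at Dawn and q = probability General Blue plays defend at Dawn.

p = 3/8, q = 3/4

General Blue's indifference between defend at Dawn and defend at Dusk determines General Red's mixing probability p:
  General Blue's payoff from defend at Dawn: p·4 + (1−p)·2 = 2p + 2
  General Blue's payoff from defend at Dusk: p·(-1) + (1−p)·5 = -6p + 5
  2p + 2 = -6p + 5  ⇒  8p = 3  ⇒  p = 3/8.
General Red's indifference between attack at Dawn and attack at Dusk determines General Blue's mixing probability q:
  General Red's expected payoff from attack at Dawn: q·(-4) + (1−q)·1 = -5q + 1
  General Red's expected payoff from attack at Dusk: q·(-2) + (1−q)·(-5) = 3q - 5
  -5q + 1 = 3q - 5  ⇒  -8q = -6  ⇒  q = 3/4.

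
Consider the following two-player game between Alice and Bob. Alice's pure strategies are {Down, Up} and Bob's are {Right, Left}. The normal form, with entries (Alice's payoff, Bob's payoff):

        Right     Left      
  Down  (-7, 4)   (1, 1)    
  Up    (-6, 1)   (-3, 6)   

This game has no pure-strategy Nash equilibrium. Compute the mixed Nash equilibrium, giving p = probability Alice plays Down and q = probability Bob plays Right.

In a mixed equilibrium Bob is indifferent between Right and Left; this condition fixes p.
  Bob's payoff from Right: p·4 + (1−p)·1 = 3p + 1
  Bob's payoff from Left: p·1 + (1−p)·6 = -5p + 6
  3p + 1 = -5p + 6  ⇒  8p = 5  ⇒  p = 5/8.
Set Alice's expected payoff from Down equal to that from Up:
  Alice's payoff from Down: q·(-7) + (1−q)·1 = -8q + 1
  Alice's payoff from Up: q·(-6) + (1−q)·(-3) = -3q - 3
  -8q + 1 = -3q - 3  ⇒  -5q = -4  ⇒  q = 4/5.

p = 5/8, q = 4/5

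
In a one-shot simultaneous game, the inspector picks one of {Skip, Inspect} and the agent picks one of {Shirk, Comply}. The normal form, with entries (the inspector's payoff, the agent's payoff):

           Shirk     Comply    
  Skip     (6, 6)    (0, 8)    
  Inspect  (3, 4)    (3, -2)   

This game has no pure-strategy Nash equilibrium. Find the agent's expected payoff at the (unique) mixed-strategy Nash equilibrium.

In a mixed equilibrium the agent is indifferent between Shirk and Comply; this condition fixes p.
  the agent's payoff to Shirk: p·6 + (1−p)·4 = 2p + 4
  the agent's payoff to Comply: p·8 + (1−p)·(-2) = 10p - 2
  2p + 4 = 10p - 2  ⇒  -8p = -6  ⇒  p = 3/4.
At equilibrium the agent is indifferent across columns, so the agent's payoff equals the payoff from Shirk: (3/4)·6 + (1/4)·4 = 11/2.

11/2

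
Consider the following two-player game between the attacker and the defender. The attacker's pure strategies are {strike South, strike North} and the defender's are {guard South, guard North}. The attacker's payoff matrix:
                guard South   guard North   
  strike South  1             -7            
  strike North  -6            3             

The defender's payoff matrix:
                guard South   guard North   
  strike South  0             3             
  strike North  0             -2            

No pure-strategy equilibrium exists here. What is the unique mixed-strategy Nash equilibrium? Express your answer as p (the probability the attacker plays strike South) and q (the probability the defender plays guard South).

For the defender to be willing to mix, the defender must be indifferent between guard South and guard North, which pins down the attacker's mix.
  the defender's payoff from guard South: p·0 + (1−p)·0 = 0
  the defender's payoff from guard North: p·3 + (1−p)·(-2) = 5p - 2
  0 = 5p - 2  ⇒  -5p = -2  ⇒  p = 2/5.
Set the attacker's expected payoff from strike South equal to that from strike North:
  the attacker's expected payoff from strike South: q·1 + (1−q)·(-7) = 8q - 7
  the attacker's expected payoff from strike North: q·(-6) + (1−q)·3 = -9q + 3
  8q - 7 = -9q + 3  ⇒  17q = 10  ⇒  q = 10/17.

p = 2/5, q = 10/17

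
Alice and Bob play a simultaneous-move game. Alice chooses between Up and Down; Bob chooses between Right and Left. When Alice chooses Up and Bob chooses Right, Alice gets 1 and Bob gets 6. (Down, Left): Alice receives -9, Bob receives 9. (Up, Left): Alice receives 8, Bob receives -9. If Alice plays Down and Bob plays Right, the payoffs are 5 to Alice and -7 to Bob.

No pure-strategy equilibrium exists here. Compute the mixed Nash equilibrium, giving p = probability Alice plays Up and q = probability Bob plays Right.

p = 16/31, q = 17/21

Alice's mix must leave Bob indifferent between Right and Left.
  Bob's payoff from Right: p·6 + (1−p)·(-7) = 13p - 7
  Bob's payoff from Left: p·(-9) + (1−p)·9 = -18p + 9
  13p - 7 = -18p + 9  ⇒  31p = 16  ⇒  p = 16/31.
Set Alice's expected payoff from Up equal to that from Down:
  Alice's payoff to Up: q·1 + (1−q)·8 = -7q + 8
  Alice's payoff to Down: q·5 + (1−q)·(-9) = 14q - 9
  -7q + 8 = 14q - 9  ⇒  -21q = -17  ⇒  q = 17/21.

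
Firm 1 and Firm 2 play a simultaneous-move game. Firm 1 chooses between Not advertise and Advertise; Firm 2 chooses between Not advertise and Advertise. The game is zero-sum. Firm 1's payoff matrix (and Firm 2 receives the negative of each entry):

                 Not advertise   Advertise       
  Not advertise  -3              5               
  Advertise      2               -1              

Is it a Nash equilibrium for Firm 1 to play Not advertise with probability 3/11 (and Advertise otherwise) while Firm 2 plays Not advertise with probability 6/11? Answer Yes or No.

Yes

Check Firm 2's indifference given Firm 1's mix p = 3/11:
  payoff from Not advertise = -7/11; payoff from Advertise = -7/11 — equal.
Check Firm 1's indifference given Firm 2's mix q = 6/11:
  payoff from Not advertise = 7/11; payoff from Advertise = 7/11 — equal.
Both players are indifferent, so neither can profitably deviate.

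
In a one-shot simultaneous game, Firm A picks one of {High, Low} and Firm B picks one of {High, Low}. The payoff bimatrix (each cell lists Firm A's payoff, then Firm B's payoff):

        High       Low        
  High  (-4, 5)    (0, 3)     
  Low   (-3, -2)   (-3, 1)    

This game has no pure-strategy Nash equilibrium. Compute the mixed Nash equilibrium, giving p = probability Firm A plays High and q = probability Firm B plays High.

Set Firm B's expected payoff from High equal to that from Low:
  Firm B's expected payoff from High: p·5 + (1−p)·(-2) = 7p - 2
  Firm B's expected payoff from Low: p·3 + (1−p)·1 = 2p + 1
  7p - 2 = 2p + 1  ⇒  5p = 3  ⇒  p = 3/5.
For Firm A to be willing to mix, Firm A must be indifferent between High and Low, which pins down Firm B's mix.
  Firm A's payoff to High: q·(-4) + (1−q)·0 = -4q
  Firm A's payoff to Low: q·(-3) + (1−q)·(-3) = -3
  -4q = -3  ⇒  -4q = -3  ⇒  q = 3/4.

p = 3/5, q = 3/4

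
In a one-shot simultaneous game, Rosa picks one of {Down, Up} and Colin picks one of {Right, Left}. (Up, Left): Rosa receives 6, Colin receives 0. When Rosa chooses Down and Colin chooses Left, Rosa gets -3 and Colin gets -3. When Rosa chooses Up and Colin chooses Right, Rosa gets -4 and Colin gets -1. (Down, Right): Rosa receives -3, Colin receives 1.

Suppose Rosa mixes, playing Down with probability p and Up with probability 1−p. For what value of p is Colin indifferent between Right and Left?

p = 1/5

Rosa's mix must leave Colin indifferent between Right and Left.
  Colin's payoff to Right: p·1 + (1−p)·(-1) = 2p - 1
  Colin's payoff to Left: p·(-3) + (1−p)·0 = -3p
  2p - 1 = -3p  ⇒  5p = 1  ⇒  p = 1/5.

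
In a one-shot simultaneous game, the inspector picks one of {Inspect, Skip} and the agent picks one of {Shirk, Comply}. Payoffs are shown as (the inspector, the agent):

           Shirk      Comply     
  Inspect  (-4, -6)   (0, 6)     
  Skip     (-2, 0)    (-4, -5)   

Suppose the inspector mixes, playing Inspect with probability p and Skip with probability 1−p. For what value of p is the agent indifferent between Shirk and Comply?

For the agent to be willing to mix, the agent must be indifferent between Shirk and Comply, which pins down the inspector's mix.
  the agent's expected payoff from Shirk: p·(-6) + (1−p)·0 = -6p
  the agent's expected payoff from Comply: p·6 + (1−p)·(-5) = 11p - 5
  -6p = 11p - 5  ⇒  -17p = -5  ⇒  p = 5/17.

p = 5/17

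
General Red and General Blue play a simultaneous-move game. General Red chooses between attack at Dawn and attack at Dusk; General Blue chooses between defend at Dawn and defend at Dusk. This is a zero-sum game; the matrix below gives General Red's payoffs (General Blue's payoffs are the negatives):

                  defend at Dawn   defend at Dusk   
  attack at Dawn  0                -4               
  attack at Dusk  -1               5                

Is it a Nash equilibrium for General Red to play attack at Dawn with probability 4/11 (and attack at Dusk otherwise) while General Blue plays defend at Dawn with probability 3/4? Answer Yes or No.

Given General Red's mix p = 4/11, General Blue's payoff from defend at Dawn is 7/11 but from defend at Dusk is -19/11. General Blue strictly prefers defend at Dawn, so General Blue would not mix.
So the proposed profile is not a Nash equilibrium.

No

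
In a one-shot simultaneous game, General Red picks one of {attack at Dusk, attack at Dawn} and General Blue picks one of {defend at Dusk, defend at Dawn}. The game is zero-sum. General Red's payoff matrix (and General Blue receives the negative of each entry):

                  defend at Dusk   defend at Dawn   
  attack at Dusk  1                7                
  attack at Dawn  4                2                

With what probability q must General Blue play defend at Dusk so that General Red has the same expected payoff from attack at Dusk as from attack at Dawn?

q = 5/8

General Red's indifference between attack at Dusk and attack at Dawn determines General Blue's mixing probability q:
  General Red's payoff to attack at Dusk: q·1 + (1−q)·7 = -6q + 7
  General Red's payoff to attack at Dawn: q·4 + (1−q)·2 = 2q + 2
  -6q + 7 = 2q + 2  ⇒  -8q = -5  ⇒  q = 5/8.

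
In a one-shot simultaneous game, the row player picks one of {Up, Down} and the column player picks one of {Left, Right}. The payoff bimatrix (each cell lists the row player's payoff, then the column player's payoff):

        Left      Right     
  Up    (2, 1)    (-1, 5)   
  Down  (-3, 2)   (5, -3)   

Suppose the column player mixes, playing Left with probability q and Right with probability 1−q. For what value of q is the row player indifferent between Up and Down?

q = 6/11

Set the row player's expected payoff from Up equal to that from Down:
  the row player's expected payoff from Up: q·2 + (1−q)·(-1) = 3q - 1
  the row player's expected payoff from Down: q·(-3) + (1−q)·5 = -8q + 5
  3q - 1 = -8q + 5  ⇒  11q = 6  ⇒  q = 6/11.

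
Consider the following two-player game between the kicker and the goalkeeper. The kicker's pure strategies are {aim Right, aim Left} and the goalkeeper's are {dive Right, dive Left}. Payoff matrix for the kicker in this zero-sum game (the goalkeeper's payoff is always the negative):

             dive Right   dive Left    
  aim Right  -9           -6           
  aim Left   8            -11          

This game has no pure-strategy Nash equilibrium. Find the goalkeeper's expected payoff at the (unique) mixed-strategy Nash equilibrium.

In a mixed equilibrium the goalkeeper is indifferent between dive Right and dive Left; this condition fixes p.
  the goalkeeper's expected payoff from dive Right: p·9 + (1−p)·(-8) = 17p - 8
  the goalkeeper's expected payoff from dive Left: p·6 + (1−p)·11 = -5p + 11
  17p - 8 = -5p + 11  ⇒  22p = 19  ⇒  p = 19/22.
At equilibrium the goalkeeper is indifferent across columns, so the goalkeeper's payoff equals the payoff from dive Right: (19/22)·9 + (3/22)·(-8) = 147/22.

147/22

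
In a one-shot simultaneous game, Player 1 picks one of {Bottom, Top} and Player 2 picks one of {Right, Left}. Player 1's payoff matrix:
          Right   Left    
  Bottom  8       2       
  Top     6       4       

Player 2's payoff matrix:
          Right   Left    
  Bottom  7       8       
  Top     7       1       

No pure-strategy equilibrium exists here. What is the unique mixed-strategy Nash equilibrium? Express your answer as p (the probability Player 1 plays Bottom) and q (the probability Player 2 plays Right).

In a mixed equilibrium Player 2 is indifferent between Right and Left; this condition fixes p.
  Player 2's payoff from Right: p·7 + (1−p)·7 = 7
  Player 2's payoff from Left: p·8 + (1−p)·1 = 7p + 1
  7 = 7p + 1  ⇒  -7p = -6  ⇒  p = 6/7.
Player 1's indifference between Bottom and Top determines Player 2's mixing probability q:
  Player 1's payoff to Bottom: q·8 + (1−q)·2 = 6q + 2
  Player 1's payoff to Top: q·6 + (1−q)·4 = 2q + 4
  6q + 2 = 2q + 4  ⇒  4q = 2  ⇒  q = 1/2.

p = 6/7, q = 1/2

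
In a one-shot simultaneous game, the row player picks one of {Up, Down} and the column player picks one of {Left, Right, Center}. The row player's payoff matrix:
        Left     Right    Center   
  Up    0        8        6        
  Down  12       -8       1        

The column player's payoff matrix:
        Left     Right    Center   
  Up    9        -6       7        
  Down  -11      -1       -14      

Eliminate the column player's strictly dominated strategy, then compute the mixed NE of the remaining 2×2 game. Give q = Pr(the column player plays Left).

The column player's strategy Center is strictly dominated by Left: 9 > 7 and -11 > -14. Eliminate Center.
For the row player to be willing to mix, the row player must be indifferent between Up and Down, which pins down the column player's mix.
  the row player's payoff from Up: q·0 + (1−q)·8 = -8q + 8
  the row player's payoff from Down: q·12 + (1−q)·(-8) = 20q - 8
  -8q + 8 = 20q - 8  ⇒  -28q = -16  ⇒  q = 4/7.

q = 4/7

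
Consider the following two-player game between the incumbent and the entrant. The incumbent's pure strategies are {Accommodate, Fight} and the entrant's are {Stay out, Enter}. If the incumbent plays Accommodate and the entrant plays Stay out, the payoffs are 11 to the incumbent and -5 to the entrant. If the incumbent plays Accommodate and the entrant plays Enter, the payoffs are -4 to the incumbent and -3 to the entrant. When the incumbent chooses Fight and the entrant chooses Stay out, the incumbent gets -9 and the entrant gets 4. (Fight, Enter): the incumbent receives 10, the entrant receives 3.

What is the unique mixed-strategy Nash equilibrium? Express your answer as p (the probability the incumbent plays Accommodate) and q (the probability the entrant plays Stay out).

For the entrant to be willing to mix, the entrant must be indifferent between Stay out and Enter, which pins down the incumbent's mix.
  the entrant's payoff to Stay out: p·(-5) + (1−p)·4 = -9p + 4
  the entrant's payoff to Enter: p·(-3) + (1−p)·3 = -6p + 3
  -9p + 4 = -6p + 3  ⇒  -3p = -1  ⇒  p = 1/3.
For the incumbent to be willing to mix, the incumbent must be indifferent between Accommodate and Fight, which pins down the entrant's mix.
  the incumbent's payoff to Accommodate: q·11 + (1−q)·(-4) = 15q - 4
  the incumbent's payoff to Fight: q·(-9) + (1−q)·10 = -19q + 10
  15q - 4 = -19q + 10  ⇒  34q = 14  ⇒  q = 7/17.

p = 1/3, q = 7/17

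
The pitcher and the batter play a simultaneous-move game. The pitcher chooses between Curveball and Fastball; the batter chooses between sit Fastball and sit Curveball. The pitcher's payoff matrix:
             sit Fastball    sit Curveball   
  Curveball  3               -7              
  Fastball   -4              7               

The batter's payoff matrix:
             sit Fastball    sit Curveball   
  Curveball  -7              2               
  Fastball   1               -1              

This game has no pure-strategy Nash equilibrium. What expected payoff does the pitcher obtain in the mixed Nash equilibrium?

Set the pitcher's expected payoff from Curveball equal to that from Fastball:
  the pitcher's payoff from Curveball: q·3 + (1−q)·(-7) = 10q - 7
  the pitcher's payoff from Fastball: q·(-4) + (1−q)·7 = -11q + 7
  10q - 7 = -11q + 7  ⇒  21q = 14  ⇒  q = 2/3.
At equilibrium the pitcher is indifferent across rows, so the pitcher's payoff equals the payoff from Curveball: (2/3)·3 + (1/3)·(-7) = -1/3.

-1/3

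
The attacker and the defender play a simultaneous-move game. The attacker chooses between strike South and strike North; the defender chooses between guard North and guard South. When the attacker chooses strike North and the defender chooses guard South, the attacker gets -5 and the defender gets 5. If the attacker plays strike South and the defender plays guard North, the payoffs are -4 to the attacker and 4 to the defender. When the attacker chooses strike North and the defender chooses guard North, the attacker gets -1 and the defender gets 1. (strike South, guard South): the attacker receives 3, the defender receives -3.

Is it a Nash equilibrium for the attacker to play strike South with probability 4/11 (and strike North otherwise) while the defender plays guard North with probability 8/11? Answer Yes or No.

Check the defender's indifference given the attacker's mix p = 4/11:
  payoff from guard North = 23/11; payoff from guard South = 23/11 — equal.
Check the attacker's indifference given the defender's mix q = 8/11:
  payoff from strike South = -23/11; payoff from strike North = -23/11 — equal.
Both players are indifferent, so neither can profitably deviate.

Yes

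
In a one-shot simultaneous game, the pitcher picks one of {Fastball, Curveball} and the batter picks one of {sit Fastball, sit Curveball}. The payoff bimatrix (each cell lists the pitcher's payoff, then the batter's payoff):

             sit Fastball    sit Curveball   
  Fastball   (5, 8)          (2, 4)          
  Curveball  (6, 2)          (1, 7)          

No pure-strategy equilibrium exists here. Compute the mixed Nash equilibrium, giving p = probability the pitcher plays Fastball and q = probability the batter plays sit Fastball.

In a mixed equilibrium the batter is indifferent between sit Fastball and sit Curveball; this condition fixes p.
  the batter's payoff from sit Fastball: p·8 + (1−p)·2 = 6p + 2
  the batter's payoff from sit Curveball: p·4 + (1−p)·7 = -3p + 7
  6p + 2 = -3p + 7  ⇒  9p = 5  ⇒  p = 5/9.
In a mixed equilibrium the pitcher is indifferent between Fastball and Curveball; this condition fixes q.
  the pitcher's payoff to Fastball: q·5 + (1−q)·2 = 3q + 2
  the pitcher's payoff to Curveball: q·6 + (1−q)·1 = 5q + 1
  3q + 2 = 5q + 1  ⇒  -2q = -1  ⇒  q = 1/2.

p = 5/9, q = 1/2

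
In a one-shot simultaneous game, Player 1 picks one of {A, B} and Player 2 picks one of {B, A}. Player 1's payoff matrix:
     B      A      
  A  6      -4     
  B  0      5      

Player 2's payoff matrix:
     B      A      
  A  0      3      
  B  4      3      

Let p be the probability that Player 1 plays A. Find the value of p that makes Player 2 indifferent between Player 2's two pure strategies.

p = 1/4

In a mixed equilibrium Player 2 is indifferent between B and A; this condition fixes p.
  Player 2's payoff from B: p·0 + (1−p)·4 = -4p + 4
  Player 2's payoff from A: p·3 + (1−p)·3 = 3
  -4p + 4 = 3  ⇒  -4p = -1  ⇒  p = 1/4.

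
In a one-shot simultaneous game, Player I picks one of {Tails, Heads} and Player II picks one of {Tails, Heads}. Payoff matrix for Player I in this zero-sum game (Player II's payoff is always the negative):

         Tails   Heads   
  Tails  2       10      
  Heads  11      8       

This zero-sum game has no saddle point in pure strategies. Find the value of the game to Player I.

v = 94/11

In a mixed equilibrium Player I is indifferent between Tails and Heads; this condition fixes q.
  Player I's expected payoff from Tails: q·2 + (1−q)·10 = -8q + 10
  Player I's expected payoff from Heads: q·11 + (1−q)·8 = 3q + 8
  -8q + 10 = 3q + 8  ⇒  -11q = -2  ⇒  q = 2/11.
The value is Player I's expected payoff against this mix (using Tails): (2/11)·2 + (9/11)·10 = 94/11.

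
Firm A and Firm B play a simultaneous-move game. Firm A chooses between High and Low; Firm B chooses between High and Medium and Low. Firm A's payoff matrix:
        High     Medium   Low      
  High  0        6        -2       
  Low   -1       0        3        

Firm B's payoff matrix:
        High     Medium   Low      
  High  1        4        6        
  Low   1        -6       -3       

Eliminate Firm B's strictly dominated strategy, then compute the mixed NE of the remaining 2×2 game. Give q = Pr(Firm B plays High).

Firm B's strategy Medium is strictly dominated by Low: 6 > 4 and -3 > -6. Eliminate Medium.
Firm A's indifference between High and Low determines Firm B's mixing probability q:
  Firm A's payoff from High: q·0 + (1−q)·(-2) = 2q - 2
  Firm A's payoff from Low: q·(-1) + (1−q)·3 = -4q + 3
  2q - 2 = -4q + 3  ⇒  6q = 5  ⇒  q = 5/6.

q = 5/6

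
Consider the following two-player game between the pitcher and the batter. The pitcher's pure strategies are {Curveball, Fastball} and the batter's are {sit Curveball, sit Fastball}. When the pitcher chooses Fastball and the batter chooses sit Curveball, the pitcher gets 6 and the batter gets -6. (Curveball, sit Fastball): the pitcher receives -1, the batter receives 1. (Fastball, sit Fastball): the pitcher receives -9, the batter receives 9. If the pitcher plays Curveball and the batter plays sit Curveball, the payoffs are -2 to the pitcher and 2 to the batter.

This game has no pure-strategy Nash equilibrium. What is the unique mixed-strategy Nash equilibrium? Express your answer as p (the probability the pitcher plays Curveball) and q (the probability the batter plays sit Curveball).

p = 15/16, q = 1/2

The pitcher's mix must leave the batter indifferent between sit Curveball and sit Fastball.
  the batter's payoff from sit Curveball: p·2 + (1−p)·(-6) = 8p - 6
  the batter's payoff from sit Fastball: p·1 + (1−p)·9 = -8p + 9
  8p - 6 = -8p + 9  ⇒  16p = 15  ⇒  p = 15/16.
In a mixed equilibrium the pitcher is indifferent between Curveball and Fastball; this condition fixes q.
  the pitcher's expected payoff from Curveball: q·(-2) + (1−q)·(-1) = -q - 1
  the pitcher's expected payoff from Fastball: q·6 + (1−q)·(-9) = 15q - 9
  -q - 1 = 15q - 9  ⇒  -16q = -8  ⇒  q = 1/2.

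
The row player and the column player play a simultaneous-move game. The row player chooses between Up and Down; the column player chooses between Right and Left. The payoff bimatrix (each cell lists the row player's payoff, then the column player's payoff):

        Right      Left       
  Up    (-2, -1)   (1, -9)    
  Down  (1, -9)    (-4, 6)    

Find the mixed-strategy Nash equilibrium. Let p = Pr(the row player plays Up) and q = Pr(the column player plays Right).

p = 15/23, q = 5/8

The column player's indifference between Right and Left determines the row player's mixing probability p:
  the column player's expected payoff from Right: p·(-1) + (1−p)·(-9) = 8p - 9
  the column player's expected payoff from Left: p·(-9) + (1−p)·6 = -15p + 6
  8p - 9 = -15p + 6  ⇒  23p = 15  ⇒  p = 15/23.
The row player's indifference between Up and Down determines the column player's mixing probability q:
  the row player's payoff to Up: q·(-2) + (1−q)·1 = -3q + 1
  the row player's payoff to Down: q·1 + (1−q)·(-4) = 5q - 4
  -3q + 1 = 5q - 4  ⇒  -8q = -5  ⇒  q = 5/8.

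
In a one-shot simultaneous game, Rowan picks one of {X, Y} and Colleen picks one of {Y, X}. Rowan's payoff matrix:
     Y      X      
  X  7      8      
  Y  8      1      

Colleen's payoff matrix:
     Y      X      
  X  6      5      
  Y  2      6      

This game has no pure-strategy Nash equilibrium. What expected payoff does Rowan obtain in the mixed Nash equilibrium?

Set Rowan's expected payoff from X equal to that from Y:
  Rowan's payoff from X: q·7 + (1−q)·8 = -q + 8
  Rowan's payoff from Y: q·8 + (1−q)·1 = 7q + 1
  -q + 8 = 7q + 1  ⇒  -8q = -7  ⇒  q = 7/8.
At equilibrium Rowan is indifferent across rows, so Rowan's payoff equals the payoff from X: (7/8)·7 + (1/8)·8 = 57/8.

57/8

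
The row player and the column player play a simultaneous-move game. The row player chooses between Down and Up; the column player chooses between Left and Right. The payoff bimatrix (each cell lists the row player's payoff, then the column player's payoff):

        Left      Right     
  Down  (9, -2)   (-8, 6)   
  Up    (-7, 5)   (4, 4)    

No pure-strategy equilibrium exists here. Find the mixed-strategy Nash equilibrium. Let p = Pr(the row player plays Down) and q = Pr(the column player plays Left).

In a mixed equilibrium the column player is indifferent between Left and Right; this condition fixes p.
  the column player's payoff from Left: p·(-2) + (1−p)·5 = -7p + 5
  the column player's payoff from Right: p·6 + (1−p)·4 = 2p + 4
  -7p + 5 = 2p + 4  ⇒  -9p = -1  ⇒  p = 1/9.
The row player's indifference between Down and Up determines the column player's mixing probability q:
  the row player's payoff from Down: q·9 + (1−q)·(-8) = 17q - 8
  the row player's payoff from Up: q·(-7) + (1−q)·4 = -11q + 4
  17q - 8 = -11q + 4  ⇒  28q = 12  ⇒  q = 3/7.

p = 1/9, q = 3/7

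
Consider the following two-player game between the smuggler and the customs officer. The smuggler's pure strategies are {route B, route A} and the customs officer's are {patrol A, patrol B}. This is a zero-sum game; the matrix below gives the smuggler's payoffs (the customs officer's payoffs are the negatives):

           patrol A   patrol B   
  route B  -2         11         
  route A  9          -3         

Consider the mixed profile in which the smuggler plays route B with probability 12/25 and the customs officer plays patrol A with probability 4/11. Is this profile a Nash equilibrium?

Given the customs officer's mix q = 4/11, the smuggler's payoff from route B is 69/11 but from route A is 15/11. The smuggler strictly prefers route B, so the smuggler would not mix.
So the proposed profile is not a Nash equilibrium.

No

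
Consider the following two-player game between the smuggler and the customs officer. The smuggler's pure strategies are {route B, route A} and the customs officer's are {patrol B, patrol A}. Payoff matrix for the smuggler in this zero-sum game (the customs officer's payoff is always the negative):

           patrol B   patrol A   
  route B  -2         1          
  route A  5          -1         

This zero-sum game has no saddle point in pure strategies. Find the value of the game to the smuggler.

Set the smuggler's expected payoff from route B equal to that from route A:
  the smuggler's expected payoff from route B: q·(-2) + (1−q)·1 = -3q + 1
  the smuggler's expected payoff from route A: q·5 + (1−q)·(-1) = 6q - 1
  -3q + 1 = 6q - 1  ⇒  -9q = -2  ⇒  q = 2/9.
The value is the smuggler's expected payoff against this mix (using route B): (2/9)·(-2) + (7/9)·1 = 1/3.

v = 1/3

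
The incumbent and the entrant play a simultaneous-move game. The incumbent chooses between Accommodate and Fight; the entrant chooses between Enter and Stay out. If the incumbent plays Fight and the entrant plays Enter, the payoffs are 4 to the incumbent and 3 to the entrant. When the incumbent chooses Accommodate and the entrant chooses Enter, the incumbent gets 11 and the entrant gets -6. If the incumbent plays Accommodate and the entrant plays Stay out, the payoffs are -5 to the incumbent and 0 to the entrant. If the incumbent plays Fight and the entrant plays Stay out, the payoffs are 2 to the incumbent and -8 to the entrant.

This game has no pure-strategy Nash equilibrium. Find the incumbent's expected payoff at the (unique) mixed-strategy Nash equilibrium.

Set the incumbent's expected payoff from Accommodate equal to that from Fight:
  the incumbent's payoff from Accommodate: q·11 + (1−q)·(-5) = 16q - 5
  the incumbent's payoff from Fight: q·4 + (1−q)·2 = 2q + 2
  16q - 5 = 2q + 2  ⇒  14q = 7  ⇒  q = 1/2.
At equilibrium the incumbent is indifferent across rows, so the incumbent's payoff equals the payoff from Accommodate: (1/2)·11 + (1/2)·(-5) = 3.

3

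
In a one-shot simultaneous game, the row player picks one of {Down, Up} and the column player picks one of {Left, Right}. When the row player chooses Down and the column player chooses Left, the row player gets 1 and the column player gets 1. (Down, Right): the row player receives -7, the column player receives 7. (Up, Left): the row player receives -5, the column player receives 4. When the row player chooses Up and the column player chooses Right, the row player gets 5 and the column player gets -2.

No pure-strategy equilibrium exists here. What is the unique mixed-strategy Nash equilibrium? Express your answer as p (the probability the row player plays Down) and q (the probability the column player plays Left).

p = 1/2, q = 2/3

Set the column player's expected payoff from Left equal to that from Right:
  the column player's payoff to Left: p·1 + (1−p)·4 = -3p + 4
  the column player's payoff to Right: p·7 + (1−p)·(-2) = 9p - 2
  -3p + 4 = 9p - 2  ⇒  -12p = -6  ⇒  p = 1/2.
The row player's indifference between Down and Up determines the column player's mixing probability q:
  the row player's expected payoff from Down: q·1 + (1−q)·(-7) = 8q - 7
  the row player's expected payoff from Up: q·(-5) + (1−q)·5 = -10q + 5
  8q - 7 = -10q + 5  ⇒  18q = 12  ⇒  q = 2/3.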